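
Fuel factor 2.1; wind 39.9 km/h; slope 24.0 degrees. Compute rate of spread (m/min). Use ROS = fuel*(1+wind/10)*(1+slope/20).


Formula: ROS = fuel * (1 + wind/10) * (1 + slope/20)
Wind factor = 1 + 39.9/10 = 4.99
Slope factor = 1 + 24.0/20 = 2.2
ROS = 2.1 * 4.99 * 2.2 = 23.05 m/min

23.05


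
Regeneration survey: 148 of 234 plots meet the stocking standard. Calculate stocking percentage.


Formula: Stocking % = stocked plots / total plots * 100
Stocking = 148 / 234 * 100
Stocking = 0.6325 * 100 = 63.2%

63.2


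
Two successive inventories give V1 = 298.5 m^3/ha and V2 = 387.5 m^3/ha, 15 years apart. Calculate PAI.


Formula: PAI = (V_T2 - V_T1) / (T2 - T1)
Volume increment = 387.5 - 298.5 = 89.0 m^3/ha
PAI = 89.0 / 15 = 5.93 m^3/ha/year

5.93


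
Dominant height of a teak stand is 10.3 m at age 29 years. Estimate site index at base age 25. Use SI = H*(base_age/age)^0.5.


Formula: SI = H_dom * (base_age / age)^0.5
Age ratio = 25 / 29 = 0.86207
sqrt(age_ratio) = 0.92848
SI = 10.3 * 0.92848 = 9.6 m

9.6


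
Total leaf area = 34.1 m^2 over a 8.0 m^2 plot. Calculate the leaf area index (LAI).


Formula: LAI = total leaf area / ground area  (dimensionless)
LAI = 34.1 m^2 / 8.0 m^2
LAI = 4.26

4.26


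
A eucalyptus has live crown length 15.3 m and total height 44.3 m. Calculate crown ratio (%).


Formula: Crown Ratio = (Crown Length / Total Height) * 100
CR = (15.3 m / 44.3 m) * 100
CR = 0.3454 * 100 = 34.5%

34.5


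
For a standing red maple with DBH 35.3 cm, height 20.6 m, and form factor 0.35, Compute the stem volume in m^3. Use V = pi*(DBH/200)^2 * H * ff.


Formula: V = pi * (DBH/200)^2 * H * ff
Radius = DBH/200 = 35.3/200 = 0.1765 m
Radius^2 = 0.1765^2 = 0.03115225 m^2
V = pi * 0.03115225 * 20.6 * 0.35
V = 0.706 m^3

0.706


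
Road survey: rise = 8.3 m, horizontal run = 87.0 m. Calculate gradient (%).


Formula: Gradient = rise / run * 100
Gradient = 8.3 / 87.0 * 100 = 9.5%

9.5


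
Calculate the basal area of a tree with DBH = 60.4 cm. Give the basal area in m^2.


Formula: BA = pi * (DBH/2)^2 / 10000  (cm^2 to m^2)
Radius = DBH/2 = 60.4/2 = 30.2 cm
BA = pi * 30.2^2 / 10000
   = 2865.2582 cm^2 / 10000
   = 0.2865 m^2

0.2865


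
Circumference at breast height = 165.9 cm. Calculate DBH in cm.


Formula: DBH = C / pi
DBH = 165.9 / pi
pi = 3.14159...
DBH = 52.8 cm

52.8


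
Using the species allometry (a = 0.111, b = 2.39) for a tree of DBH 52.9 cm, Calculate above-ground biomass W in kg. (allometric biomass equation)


Formula: W = a * DBH^b  (allometric power law)
DBH^b = 52.9^2.39 = 13154.0369
W = 0.111 * 13154.0369 = 1460.1 kg

1460.1


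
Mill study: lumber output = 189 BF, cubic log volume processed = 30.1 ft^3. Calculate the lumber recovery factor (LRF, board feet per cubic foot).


Formula: LRF = Lumber Output (BF) / Log Input (ft^3)
LRF = 189 BF / 30.1 ft^3
LRF = 6.28 BF/ft^3

6.28


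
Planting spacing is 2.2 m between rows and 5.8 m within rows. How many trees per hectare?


Formula: TPH = 10000 m^2/ha / (spacing_x * spacing_y)
Area per tree = 2.2 m * 5.8 m = 12.76 m^2
TPH = 10000 / 12.76 = 784 trees/ha

784


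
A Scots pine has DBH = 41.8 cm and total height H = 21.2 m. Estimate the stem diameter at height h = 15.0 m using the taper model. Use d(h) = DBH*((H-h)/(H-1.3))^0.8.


Taper: d(h) = DBH * ((H - h) / (H - 1.3))^0.8
Numerator = H - h = 21.2 - 15.0 = 6.2 m
Denominator = H - 1.3 = 21.2 - 1.3 = 19.9 m
Ratio = 6.2 / 19.9 = 0.31156
d = 41.8 * 0.31156^0.8 = 16.4 cm

16.4


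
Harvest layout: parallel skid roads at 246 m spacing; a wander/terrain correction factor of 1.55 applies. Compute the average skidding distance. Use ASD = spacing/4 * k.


Formula: ASD = (spacing / 4) * correction
Uncorrected distance = spacing / 4 = 246 / 4 = 61.5 m
ASD = 61.5 * 1.55 = 95 m

95


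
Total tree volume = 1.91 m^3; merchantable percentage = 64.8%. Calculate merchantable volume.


Formula: MV = V_total * (merchantable_pct / 100)
Merchantable fraction = 64.8% / 100 = 0.648
MV = 1.91 m^3 * 0.648 = 1.238 m^3

1.238


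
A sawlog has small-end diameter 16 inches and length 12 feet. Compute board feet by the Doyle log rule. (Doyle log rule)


Doyle: BF = (D - 4)^2 * L / 16
Adjusted diameter = 16 - 4 = 12 in
(D-4)^2 = 12^2 = 144
BF = 144 * 12 / 16 = 108 BF

108


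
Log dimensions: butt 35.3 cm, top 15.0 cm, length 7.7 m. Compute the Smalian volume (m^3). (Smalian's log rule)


Smalian: V = (A1 + A2)/2 * L,  A = pi*(D/200)^2
A1 = pi*(35.3/200)^2 = 0.097868 m^2
A2 = pi*(15.0/200)^2 = 0.017671 m^2
V = (0.097868+0.017671)/2*7.7 = 0.4448 m^3

0.4448


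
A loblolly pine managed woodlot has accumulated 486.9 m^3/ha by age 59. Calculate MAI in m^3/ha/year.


Formula: MAI = Total Volume / Stand Age
MAI = 486.9 m^3/ha / 59 years
MAI = 8.25 m^3/ha/year

8.25


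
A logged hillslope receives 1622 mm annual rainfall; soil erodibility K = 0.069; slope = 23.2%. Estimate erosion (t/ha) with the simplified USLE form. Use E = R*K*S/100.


Formula: E = R * K * S / 100  (simplified USLE)
R * K = 1622 * 0.069 = 111.918
E = 111.918 * 23.2 / 100 = 25.96 t/ha

25.96


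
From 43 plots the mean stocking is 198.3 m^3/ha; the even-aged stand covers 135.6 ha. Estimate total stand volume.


Formula: Total Volume = Mean Volume per ha * Total Area
Total Volume = 198.3 m^3/ha * 135.6 ha
Total Volume = 26889 m^3

26889


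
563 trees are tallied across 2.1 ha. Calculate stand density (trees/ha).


Formula: Stand Density = N_trees / Area_ha
Density = 563 trees / 2.1 ha
Density = 268 trees/ha

268


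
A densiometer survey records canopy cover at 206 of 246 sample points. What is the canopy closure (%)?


Formula: Canopy closure = covered points / total points * 100
Closure = 206 / 246 * 100
Closure = 0.8374 * 100 = 83.7%

83.7


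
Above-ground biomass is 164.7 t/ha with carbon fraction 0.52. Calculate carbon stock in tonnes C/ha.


Formula: Carbon Stock = Biomass * Carbon Fraction
C = 164.7 t/ha * 0.52
C = 85.6 t C/ha

85.6


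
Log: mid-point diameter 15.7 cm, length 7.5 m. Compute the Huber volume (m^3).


Huber: V = Am * L,  Am = pi*(Dm/200)^2
Am = pi*(15.7/200)^2 = 0.019359 m^2
V = 0.019359*7.5 = 0.1452 m^3

0.1452


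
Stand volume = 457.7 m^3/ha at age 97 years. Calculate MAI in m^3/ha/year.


Formula: MAI = Total Volume / Stand Age
MAI = 457.7 m^3/ha / 97 years
MAI = 4.72 m^3/ha/year

4.72


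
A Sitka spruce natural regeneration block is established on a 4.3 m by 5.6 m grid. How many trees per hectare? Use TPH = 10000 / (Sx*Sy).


Formula: TPH = 10000 m^2/ha / (spacing_x * spacing_y)
Area per tree = 4.3 m * 5.6 m = 24.08 m^2
TPH = 10000 / 24.08 = 415 trees/ha

415


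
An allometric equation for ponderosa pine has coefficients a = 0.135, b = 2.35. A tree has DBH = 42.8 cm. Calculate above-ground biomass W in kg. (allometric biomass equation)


Formula: W = a * DBH^b  (allometric power law)
DBH^b = 42.8^2.35 = 6821.7038
W = 0.135 * 6821.7038 = 920.9 kg

920.9


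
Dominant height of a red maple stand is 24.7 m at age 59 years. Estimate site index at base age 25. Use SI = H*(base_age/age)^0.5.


Formula: SI = H_dom * (base_age / age)^0.5
Age ratio = 25 / 59 = 0.42373
sqrt(age_ratio) = 0.65094
SI = 24.7 * 0.65094 = 16.1 m

16.1


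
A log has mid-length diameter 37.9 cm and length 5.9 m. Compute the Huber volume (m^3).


Huber: V = Am * L,  Am = pi*(Dm/200)^2
Am = pi*(37.9/200)^2 = 0.112815 m^2
V = 0.112815*5.9 = 0.6656 m^3

0.6656


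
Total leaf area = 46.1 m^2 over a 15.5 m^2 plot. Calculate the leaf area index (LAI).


Formula: LAI = total leaf area / ground area  (dimensionless)
LAI = 46.1 m^2 / 15.5 m^2
LAI = 2.97

2.97


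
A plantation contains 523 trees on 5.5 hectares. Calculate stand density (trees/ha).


Formula: Stand Density = N_trees / Area_ha
Density = 523 trees / 5.5 ha
Density = 95 trees/ha

95


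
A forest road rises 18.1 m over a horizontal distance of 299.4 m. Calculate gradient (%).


Formula: Gradient = rise / run * 100
Gradient = 18.1 / 299.4 * 100 = 6.0%

6.0


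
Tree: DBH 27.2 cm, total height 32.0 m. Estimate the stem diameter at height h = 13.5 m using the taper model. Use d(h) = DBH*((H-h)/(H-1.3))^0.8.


Taper: d(h) = DBH * ((H - h) / (H - 1.3))^0.8
Numerator = H - h = 32.0 - 13.5 = 18.5 m
Denominator = H - 1.3 = 32.0 - 1.3 = 30.7 m
Ratio = 18.5 / 30.7 = 0.60261
d = 27.2 * 0.60261^0.8 = 18.1 cm

18.1


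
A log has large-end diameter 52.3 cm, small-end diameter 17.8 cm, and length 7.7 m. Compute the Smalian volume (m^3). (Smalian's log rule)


Smalian: V = (A1 + A2)/2 * L,  A = pi*(D/200)^2
A1 = pi*(52.3/200)^2 = 0.214829 m^2
A2 = pi*(17.8/200)^2 = 0.024885 m^2
V = (0.214829+0.024885)/2*7.7 = 0.9229 m^3

0.9229


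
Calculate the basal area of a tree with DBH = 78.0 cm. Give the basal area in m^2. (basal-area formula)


Formula: BA = pi * (DBH/2)^2 / 10000  (cm^2 to m^2)
Radius = DBH/2 = 78.0/2 = 39.0 cm
BA = pi * 39.0^2 / 10000
   = 4778.3624 cm^2 / 10000
   = 0.4778 m^2

0.4778


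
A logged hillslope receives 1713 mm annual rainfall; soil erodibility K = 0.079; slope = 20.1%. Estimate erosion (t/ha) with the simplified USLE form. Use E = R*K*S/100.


Formula: E = R * K * S / 100  (simplified USLE)
R * K = 1713 * 0.079 = 135.327
E = 135.327 * 20.1 / 100 = 27.2 t/ha

27.2


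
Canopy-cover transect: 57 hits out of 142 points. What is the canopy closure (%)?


Formula: Canopy closure = covered points / total points * 100
Closure = 57 / 142 * 100
Closure = 0.4014 * 100 = 40.1%

40.1


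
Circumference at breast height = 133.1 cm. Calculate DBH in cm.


Formula: DBH = C / pi
DBH = 133.1 / pi
pi = 3.14159...
DBH = 42.4 cm

42.4


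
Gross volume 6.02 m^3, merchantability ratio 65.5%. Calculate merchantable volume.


Formula: MV = V_total * (merchantable_pct / 100)
Merchantable fraction = 65.5% / 100 = 0.655
MV = 6.02 m^3 * 0.655 = 3.943 m^3

3.943


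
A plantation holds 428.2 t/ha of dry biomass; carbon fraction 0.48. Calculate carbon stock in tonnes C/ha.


Formula: Carbon Stock = Biomass * Carbon Fraction
C = 428.2 t/ha * 0.48
C = 205.5 t C/ha

205.5


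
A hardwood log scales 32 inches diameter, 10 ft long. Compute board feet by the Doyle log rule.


Doyle: BF = (D - 4)^2 * L / 16
Adjusted diameter = 32 - 4 = 28 in
(D-4)^2 = 28^2 = 784
BF = 784 * 10 / 16 = 490 BF

490


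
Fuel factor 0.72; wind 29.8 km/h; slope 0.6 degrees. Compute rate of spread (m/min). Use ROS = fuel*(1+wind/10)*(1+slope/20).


Formula: ROS = fuel * (1 + wind/10) * (1 + slope/20)
Wind factor = 1 + 29.8/10 = 3.98
Slope factor = 1 + 0.6/20 = 1.03
ROS = 0.72 * 3.98 * 1.03 = 2.95 m/min

2.95


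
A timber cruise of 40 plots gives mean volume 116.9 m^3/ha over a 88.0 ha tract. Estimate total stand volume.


Formula: Total Volume = Mean Volume per ha * Total Area
Total Volume = 116.9 m^3/ha * 88.0 ha
Total Volume = 10287 m^3

10287


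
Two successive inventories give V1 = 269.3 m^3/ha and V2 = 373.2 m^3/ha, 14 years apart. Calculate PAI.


Formula: PAI = (V_T2 - V_T1) / (T2 - T1)
Volume increment = 373.2 - 269.3 = 103.9 m^3/ha
PAI = 103.9 / 14 = 7.42 m^3/ha/year

7.42


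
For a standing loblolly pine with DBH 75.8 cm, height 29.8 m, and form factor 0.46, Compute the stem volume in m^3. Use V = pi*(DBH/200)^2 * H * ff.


Formula: V = pi * (DBH/200)^2 * H * ff
Radius = DBH/200 = 75.8/200 = 0.379 m
Radius^2 = 0.379^2 = 0.143641 m^2
V = pi * 0.143641 * 29.8 * 0.46
V = 6.186 m^3

6.186


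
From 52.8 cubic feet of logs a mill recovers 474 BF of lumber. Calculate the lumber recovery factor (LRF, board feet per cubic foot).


Formula: LRF = Lumber Output (BF) / Log Input (ft^3)
LRF = 474 BF / 52.8 ft^3
LRF = 8.98 BF/ft^3

8.98


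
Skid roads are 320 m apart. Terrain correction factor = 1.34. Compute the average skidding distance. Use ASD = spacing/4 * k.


Formula: ASD = (spacing / 4) * correction
Uncorrected distance = spacing / 4 = 320 / 4 = 80 m
ASD = 80 * 1.34 = 107 m

107


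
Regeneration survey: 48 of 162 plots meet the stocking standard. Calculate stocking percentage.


Formula: Stocking % = stocked plots / total plots * 100
Stocking = 48 / 162 * 100
Stocking = 0.2963 * 100 = 29.6%

29.6


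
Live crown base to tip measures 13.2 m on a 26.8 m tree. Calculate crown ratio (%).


Formula: Crown Ratio = (Crown Length / Total Height) * 100
CR = (13.2 m / 26.8 m) * 100
CR = 0.4925 * 100 = 49.3%

49.3


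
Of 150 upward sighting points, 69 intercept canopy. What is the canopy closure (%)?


Formula: Canopy closure = covered points / total points * 100
Closure = 69 / 150 * 100
Closure = 0.46 * 100 = 46.0%

46.0


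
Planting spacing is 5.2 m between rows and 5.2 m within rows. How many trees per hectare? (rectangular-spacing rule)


Formula: TPH = 10000 m^2/ha / (spacing_x * spacing_y)
Area per tree = 5.2 m * 5.2 m = 27.04 m^2
TPH = 10000 / 27.04 = 370 trees/ha

370


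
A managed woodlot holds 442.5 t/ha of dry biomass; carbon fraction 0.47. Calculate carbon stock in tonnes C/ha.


Formula: Carbon Stock = Biomass * Carbon Fraction
C = 442.5 t/ha * 0.47
C = 208.0 t C/ha

208.0


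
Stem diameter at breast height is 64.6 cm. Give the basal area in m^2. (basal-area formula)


Formula: BA = pi * (DBH/2)^2 / 10000  (cm^2 to m^2)
Radius = DBH/2 = 64.6/2 = 32.3 cm
BA = pi * 32.3^2 / 10000
   = 3277.5922 cm^2 / 10000
   = 0.3278 m^2

0.3278


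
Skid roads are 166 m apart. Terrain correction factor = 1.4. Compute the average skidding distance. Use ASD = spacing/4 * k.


Formula: ASD = (spacing / 4) * correction
Uncorrected distance = spacing / 4 = 166 / 4 = 41.5 m
ASD = 41.5 * 1.4 = 58 m

58


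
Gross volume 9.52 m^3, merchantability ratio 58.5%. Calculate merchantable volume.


Formula: MV = V_total * (merchantable_pct / 100)
Merchantable fraction = 58.5% / 100 = 0.585
MV = 9.52 m^3 * 0.585 = 5.569 m^3

5.569


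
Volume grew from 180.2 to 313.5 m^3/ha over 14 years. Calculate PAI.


Formula: PAI = (V_T2 - V_T1) / (T2 - T1)
Volume increment = 313.5 - 180.2 = 133.3 m^3/ha
PAI = 133.3 / 14 = 9.52 m^3/ha/year

9.52


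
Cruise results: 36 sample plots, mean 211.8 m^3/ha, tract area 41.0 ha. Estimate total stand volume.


Formula: Total Volume = Mean Volume per ha * Total Area
Total Volume = 211.8 m^3/ha * 41.0 ha
Total Volume = 8684 m^3

8684


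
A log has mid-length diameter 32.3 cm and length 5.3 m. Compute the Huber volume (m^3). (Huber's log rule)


Huber: V = Am * L,  Am = pi*(Dm/200)^2
Am = pi*(32.3/200)^2 = 0.08194 m^2
V = 0.08194*5.3 = 0.4343 m^3

0.4343


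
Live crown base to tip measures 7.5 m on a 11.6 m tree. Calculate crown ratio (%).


Formula: Crown Ratio = (Crown Length / Total Height) * 100
CR = (7.5 m / 11.6 m) * 100
CR = 0.6466 * 100 = 64.7%

64.7


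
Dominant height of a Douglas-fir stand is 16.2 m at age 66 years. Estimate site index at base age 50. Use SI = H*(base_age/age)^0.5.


Formula: SI = H_dom * (base_age / age)^0.5
Age ratio = 50 / 66 = 0.75758
sqrt(age_ratio) = 0.87039
SI = 16.2 * 0.87039 = 14.1 m

14.1


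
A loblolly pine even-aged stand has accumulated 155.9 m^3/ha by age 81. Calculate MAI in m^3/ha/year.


Formula: MAI = Total Volume / Stand Age
MAI = 155.9 m^3/ha / 81 years
MAI = 1.92 m^3/ha/year

1.92


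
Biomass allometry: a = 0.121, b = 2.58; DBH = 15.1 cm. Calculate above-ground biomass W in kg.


Formula: W = a * DBH^b  (allometric power law)
DBH^b = 15.1^2.58 = 1100.9321
W = 0.121 * 1100.9321 = 133.2 kg

133.2


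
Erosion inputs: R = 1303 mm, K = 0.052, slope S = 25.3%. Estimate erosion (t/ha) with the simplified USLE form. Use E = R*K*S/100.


Formula: E = R * K * S / 100  (simplified USLE)
R * K = 1303 * 0.052 = 67.756
E = 67.756 * 25.3 / 100 = 17.14 t/ha

17.14


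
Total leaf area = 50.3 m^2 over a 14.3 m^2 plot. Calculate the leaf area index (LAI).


Formula: LAI = total leaf area / ground area  (dimensionless)
LAI = 50.3 m^2 / 14.3 m^2
LAI = 3.52

3.52


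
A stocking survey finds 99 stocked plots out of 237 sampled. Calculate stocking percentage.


Formula: Stocking % = stocked plots / total plots * 100
Stocking = 99 / 237 * 100
Stocking = 0.4177 * 100 = 41.8%

41.8


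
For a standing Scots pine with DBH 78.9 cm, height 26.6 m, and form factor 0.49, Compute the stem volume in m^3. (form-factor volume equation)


Formula: V = pi * (DBH/200)^2 * H * ff
Radius = DBH/200 = 78.9/200 = 0.3945 m
Radius^2 = 0.3945^2 = 0.15563025 m^2
V = pi * 0.15563025 * 26.6 * 0.49
V = 6.373 m^3

6.373


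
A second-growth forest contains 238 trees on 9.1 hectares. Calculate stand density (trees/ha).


Formula: Stand Density = N_trees / Area_ha
Density = 238 trees / 9.1 ha
Density = 26 trees/ha

26


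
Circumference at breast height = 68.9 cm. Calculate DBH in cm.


Formula: DBH = C / pi
DBH = 68.9 / pi
pi = 3.14159...
DBH = 21.9 cm

21.9


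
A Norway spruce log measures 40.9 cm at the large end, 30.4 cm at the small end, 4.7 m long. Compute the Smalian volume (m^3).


Smalian: V = (A1 + A2)/2 * L,  A = pi*(D/200)^2
A1 = pi*(40.9/200)^2 = 0.131382 m^2
A2 = pi*(30.4/200)^2 = 0.072583 m^2
V = (0.131382+0.072583)/2*4.7 = 0.4793 m^3

0.4793


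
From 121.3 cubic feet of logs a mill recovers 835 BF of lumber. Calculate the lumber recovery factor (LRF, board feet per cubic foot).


Formula: LRF = Lumber Output (BF) / Log Input (ft^3)
LRF = 835 BF / 121.3 ft^3
LRF = 6.88 BF/ft^3

6.88


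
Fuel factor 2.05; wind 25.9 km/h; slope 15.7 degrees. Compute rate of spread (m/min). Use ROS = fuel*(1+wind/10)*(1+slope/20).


Formula: ROS = fuel * (1 + wind/10) * (1 + slope/20)
Wind factor = 1 + 25.9/10 = 3.59
Slope factor = 1 + 15.7/20 = 1.785
ROS = 2.05 * 3.59 * 1.785 = 13.14 m/min

13.14


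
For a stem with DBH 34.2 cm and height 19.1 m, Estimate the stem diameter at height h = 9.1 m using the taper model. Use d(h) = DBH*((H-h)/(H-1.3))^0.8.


Taper: d(h) = DBH * ((H - h) / (H - 1.3))^0.8
Numerator = H - h = 19.1 - 9.1 = 10.0 m
Denominator = H - 1.3 = 19.1 - 1.3 = 17.8 m
Ratio = 10.0 / 17.8 = 0.5618
d = 34.2 * 0.5618^0.8 = 21.6 cm

21.6


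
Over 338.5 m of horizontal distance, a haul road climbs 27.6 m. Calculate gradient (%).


Formula: Gradient = rise / run * 100
Gradient = 27.6 / 338.5 * 100 = 8.2%

8.2


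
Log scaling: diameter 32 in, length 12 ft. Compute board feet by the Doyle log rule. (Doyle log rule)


Doyle: BF = (D - 4)^2 * L / 16
Adjusted diameter = 32 - 4 = 28 in
(D-4)^2 = 28^2 = 784
BF = 784 * 12 / 16 = 588 BF

588


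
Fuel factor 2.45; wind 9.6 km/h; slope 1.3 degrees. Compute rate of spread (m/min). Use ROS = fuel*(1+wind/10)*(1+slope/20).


Formula: ROS = fuel * (1 + wind/10) * (1 + slope/20)
Wind factor = 1 + 9.6/10 = 1.96
Slope factor = 1 + 1.3/20 = 1.065
ROS = 2.45 * 1.96 * 1.065 = 5.11 m/min

5.11


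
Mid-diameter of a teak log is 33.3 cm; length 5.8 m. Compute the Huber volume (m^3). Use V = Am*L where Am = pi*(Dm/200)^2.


Huber: V = Am * L,  Am = pi*(Dm/200)^2
Am = pi*(33.3/200)^2 = 0.087092 m^2
V = 0.087092*5.8 = 0.5051 m^3

0.5051


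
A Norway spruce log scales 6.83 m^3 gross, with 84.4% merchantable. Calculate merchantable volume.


Formula: MV = V_total * (merchantable_pct / 100)
Merchantable fraction = 84.4% / 100 = 0.844
MV = 6.83 m^3 * 0.844 = 5.765 m^3

5.765


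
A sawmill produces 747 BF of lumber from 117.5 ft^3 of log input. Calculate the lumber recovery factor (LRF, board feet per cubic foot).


Formula: LRF = Lumber Output (BF) / Log Input (ft^3)
LRF = 747 BF / 117.5 ft^3
LRF = 6.36 BF/ft^3

6.36


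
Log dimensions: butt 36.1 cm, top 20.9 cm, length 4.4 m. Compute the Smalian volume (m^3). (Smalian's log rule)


Smalian: V = (A1 + A2)/2 * L,  A = pi*(D/200)^2
A1 = pi*(36.1/200)^2 = 0.102354 m^2
A2 = pi*(20.9/200)^2 = 0.034307 m^2
V = (0.102354+0.034307)/2*4.4 = 0.3007 m^3

0.3007


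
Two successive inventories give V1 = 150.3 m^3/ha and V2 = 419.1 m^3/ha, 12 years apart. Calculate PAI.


Formula: PAI = (V_T2 - V_T1) / (T2 - T1)
Volume increment = 419.1 - 150.3 = 268.8 m^3/ha
PAI = 268.8 / 12 = 22.4 m^3/ha/year

22.4


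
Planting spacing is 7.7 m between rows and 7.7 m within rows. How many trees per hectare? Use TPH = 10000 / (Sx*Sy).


Formula: TPH = 10000 m^2/ha / (spacing_x * spacing_y)
Area per tree = 7.7 m * 7.7 m = 59.29 m^2
TPH = 10000 / 59.29 = 169 trees/ha

169


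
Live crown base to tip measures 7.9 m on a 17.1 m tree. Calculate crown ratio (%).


Formula: Crown Ratio = (Crown Length / Total Height) * 100
CR = (7.9 m / 17.1 m) * 100
CR = 0.462 * 100 = 46.2%

46.2


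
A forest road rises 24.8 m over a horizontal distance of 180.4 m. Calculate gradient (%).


Formula: Gradient = rise / run * 100
Gradient = 24.8 / 180.4 * 100 = 13.7%

13.7


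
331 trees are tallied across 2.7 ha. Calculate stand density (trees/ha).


Formula: Stand Density = N_trees / Area_ha
Density = 331 trees / 2.7 ha
Density = 123 trees/ha

123


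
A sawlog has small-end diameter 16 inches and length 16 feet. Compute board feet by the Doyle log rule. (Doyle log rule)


Doyle: BF = (D - 4)^2 * L / 16
Adjusted diameter = 16 - 4 = 12 in
(D-4)^2 = 12^2 = 144
BF = 144 * 16 / 16 = 144 BF

144


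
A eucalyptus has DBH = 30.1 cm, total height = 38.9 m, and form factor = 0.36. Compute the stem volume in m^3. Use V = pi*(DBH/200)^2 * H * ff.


Formula: V = pi * (DBH/200)^2 * H * ff
Radius = DBH/200 = 30.1/200 = 0.1505 m
Radius^2 = 0.1505^2 = 0.02265025 m^2
V = pi * 0.02265025 * 38.9 * 0.36
V = 0.996 m^3

0.996


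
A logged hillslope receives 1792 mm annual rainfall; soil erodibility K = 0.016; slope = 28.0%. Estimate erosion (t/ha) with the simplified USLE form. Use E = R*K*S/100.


Formula: E = R * K * S / 100  (simplified USLE)
R * K = 1792 * 0.016 = 28.672
E = 28.672 * 28.0 / 100 = 8.03 t/ha

8.03


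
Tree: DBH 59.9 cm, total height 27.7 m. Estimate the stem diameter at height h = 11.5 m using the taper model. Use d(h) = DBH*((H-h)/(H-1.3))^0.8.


Taper: d(h) = DBH * ((H - h) / (H - 1.3))^0.8
Numerator = H - h = 27.7 - 11.5 = 16.2 m
Denominator = H - 1.3 = 27.7 - 1.3 = 26.4 m
Ratio = 16.2 / 26.4 = 0.61364
d = 59.9 * 0.61364^0.8 = 40.5 cm

40.5


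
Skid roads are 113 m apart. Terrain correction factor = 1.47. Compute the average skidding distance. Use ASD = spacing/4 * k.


Formula: ASD = (spacing / 4) * correction
Uncorrected distance = spacing / 4 = 113 / 4 = 28.25 m
ASD = 28.25 * 1.47 = 42 m

42


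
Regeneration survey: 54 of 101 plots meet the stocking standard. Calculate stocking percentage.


Formula: Stocking % = stocked plots / total plots * 100
Stocking = 54 / 101 * 100
Stocking = 0.5347 * 100 = 53.5%

53.5


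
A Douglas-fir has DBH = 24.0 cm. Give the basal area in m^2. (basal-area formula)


Formula: BA = pi * (DBH/2)^2 / 10000  (cm^2 to m^2)
Radius = DBH/2 = 24.0/2 = 12.0 cm
BA = pi * 12.0^2 / 10000
   = 452.3893 cm^2 / 10000
   = 0.0452 m^2

0.0452


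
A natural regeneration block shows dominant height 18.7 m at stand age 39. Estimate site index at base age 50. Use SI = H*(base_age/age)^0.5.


Formula: SI = H_dom * (base_age / age)^0.5
Age ratio = 50 / 39 = 1.28205
sqrt(age_ratio) = 1.13228
SI = 18.7 * 1.13228 = 21.2 m

21.2


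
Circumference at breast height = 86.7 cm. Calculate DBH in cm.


Formula: DBH = C / pi
DBH = 86.7 / pi
pi = 3.14159...
DBH = 27.6 cm

27.6


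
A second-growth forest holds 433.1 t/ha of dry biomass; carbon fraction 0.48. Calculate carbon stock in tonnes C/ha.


Formula: Carbon Stock = Biomass * Carbon Fraction
C = 433.1 t/ha * 0.48
C = 207.9 t C/ha

207.9


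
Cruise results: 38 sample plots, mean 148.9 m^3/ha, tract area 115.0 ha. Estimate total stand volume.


Formula: Total Volume = Mean Volume per ha * Total Area
Total Volume = 148.9 m^3/ha * 115.0 ha
Total Volume = 17124 m^3

17124


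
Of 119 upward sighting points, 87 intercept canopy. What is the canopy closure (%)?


Formula: Canopy closure = covered points / total points * 100
Closure = 87 / 119 * 100
Closure = 0.7311 * 100 = 73.1%

73.1


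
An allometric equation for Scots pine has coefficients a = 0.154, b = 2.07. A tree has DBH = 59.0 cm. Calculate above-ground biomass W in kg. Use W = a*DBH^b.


Formula: W = a * DBH^b  (allometric power law)
DBH^b = 59.0^2.07 = 4630.8815
W = 0.154 * 4630.8815 = 713.2 kg

713.2


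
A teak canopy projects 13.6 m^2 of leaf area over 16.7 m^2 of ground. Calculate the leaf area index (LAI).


Formula: LAI = total leaf area / ground area  (dimensionless)
LAI = 13.6 m^2 / 16.7 m^2
LAI = 0.81

0.81


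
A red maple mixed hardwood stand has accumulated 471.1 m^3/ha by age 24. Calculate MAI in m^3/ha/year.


Formula: MAI = Total Volume / Stand Age
MAI = 471.1 m^3/ha / 24 years
MAI = 19.63 m^3/ha/year

19.63


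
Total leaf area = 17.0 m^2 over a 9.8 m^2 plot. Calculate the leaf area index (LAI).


Formula: LAI = total leaf area / ground area  (dimensionless)
LAI = 17.0 m^2 / 9.8 m^2
LAI = 1.73

1.73


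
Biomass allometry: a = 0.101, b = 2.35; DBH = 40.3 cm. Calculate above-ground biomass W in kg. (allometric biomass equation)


Formula: W = a * DBH^b  (allometric power law)
DBH^b = 40.3^2.35 = 5921.9789
W = 0.101 * 5921.9789 = 598.1 kg

598.1


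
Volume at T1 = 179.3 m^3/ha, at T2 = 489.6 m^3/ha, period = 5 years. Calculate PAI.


Formula: PAI = (V_T2 - V_T1) / (T2 - T1)
Volume increment = 489.6 - 179.3 = 310.3 m^3/ha
PAI = 310.3 / 5 = 62.06 m^3/ha/year

62.06


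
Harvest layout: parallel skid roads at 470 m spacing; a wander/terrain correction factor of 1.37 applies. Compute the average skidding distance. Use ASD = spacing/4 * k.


Formula: ASD = (spacing / 4) * correction
Uncorrected distance = spacing / 4 = 470 / 4 = 117.5 m
ASD = 117.5 * 1.37 = 161 m

161


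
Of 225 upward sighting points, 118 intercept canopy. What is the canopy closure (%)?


Formula: Canopy closure = covered points / total points * 100
Closure = 118 / 225 * 100
Closure = 0.5244 * 100 = 52.4%

52.4


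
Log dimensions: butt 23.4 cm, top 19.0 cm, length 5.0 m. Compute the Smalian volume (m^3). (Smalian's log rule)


Smalian: V = (A1 + A2)/2 * L,  A = pi*(D/200)^2
A1 = pi*(23.4/200)^2 = 0.043005 m^2
A2 = pi*(19.0/200)^2 = 0.028353 m^2
V = (0.043005+0.028353)/2*5.0 = 0.1784 m^3

0.1784


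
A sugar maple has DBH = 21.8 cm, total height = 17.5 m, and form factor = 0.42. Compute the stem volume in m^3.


Formula: V = pi * (DBH/200)^2 * H * ff
Radius = DBH/200 = 21.8/200 = 0.109 m
Radius^2 = 0.109^2 = 0.011881 m^2
V = pi * 0.011881 * 17.5 * 0.42
V = 0.274 m^3

0.274


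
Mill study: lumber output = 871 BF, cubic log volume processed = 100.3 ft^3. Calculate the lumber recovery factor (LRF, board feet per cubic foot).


Formula: LRF = Lumber Output (BF) / Log Input (ft^3)
LRF = 871 BF / 100.3 ft^3
LRF = 8.68 BF/ft^3

8.68


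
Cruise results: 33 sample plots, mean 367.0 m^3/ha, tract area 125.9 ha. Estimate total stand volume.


Formula: Total Volume = Mean Volume per ha * Total Area
Total Volume = 367.0 m^3/ha * 125.9 ha
Total Volume = 46205 m^3

46205


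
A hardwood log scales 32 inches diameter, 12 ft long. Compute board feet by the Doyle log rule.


Doyle: BF = (D - 4)^2 * L / 16
Adjusted diameter = 32 - 4 = 28 in
(D-4)^2 = 28^2 = 784
BF = 784 * 12 / 16 = 588 BF

588


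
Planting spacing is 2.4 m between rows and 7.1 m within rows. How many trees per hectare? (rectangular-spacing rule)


Formula: TPH = 10000 m^2/ha / (spacing_x * spacing_y)
Area per tree = 2.4 m * 7.1 m = 17.04 m^2
TPH = 10000 / 17.04 = 587 trees/ha

587


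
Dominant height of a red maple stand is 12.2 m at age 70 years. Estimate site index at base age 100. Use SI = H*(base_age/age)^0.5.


Formula: SI = H_dom * (base_age / age)^0.5
Age ratio = 100 / 70 = 1.42857
sqrt(age_ratio) = 1.19523
SI = 12.2 * 1.19523 = 14.6 m

14.6


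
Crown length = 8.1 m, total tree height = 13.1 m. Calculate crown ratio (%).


Formula: Crown Ratio = (Crown Length / Total Height) * 100
CR = (8.1 m / 13.1 m) * 100
CR = 0.6183 * 100 = 61.8%

61.8


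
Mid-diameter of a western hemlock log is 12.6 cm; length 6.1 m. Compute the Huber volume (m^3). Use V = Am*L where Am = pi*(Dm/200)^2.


Huber: V = Am * L,  Am = pi*(Dm/200)^2
Am = pi*(12.6/200)^2 = 0.012469 m^2
V = 0.012469*6.1 = 0.0761 m^3

0.0761


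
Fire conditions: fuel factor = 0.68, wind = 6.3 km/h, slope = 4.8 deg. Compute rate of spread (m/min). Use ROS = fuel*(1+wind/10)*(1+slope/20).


Formula: ROS = fuel * (1 + wind/10) * (1 + slope/20)
Wind factor = 1 + 6.3/10 = 1.63
Slope factor = 1 + 4.8/20 = 1.24
ROS = 0.68 * 1.63 * 1.24 = 1.37 m/min

1.37


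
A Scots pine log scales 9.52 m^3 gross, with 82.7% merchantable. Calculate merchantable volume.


Formula: MV = V_total * (merchantable_pct / 100)
Merchantable fraction = 82.7% / 100 = 0.827
MV = 9.52 m^3 * 0.827 = 7.873 m^3

7.873


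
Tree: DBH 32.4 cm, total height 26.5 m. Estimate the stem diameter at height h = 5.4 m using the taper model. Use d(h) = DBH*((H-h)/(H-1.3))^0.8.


Taper: d(h) = DBH * ((H - h) / (H - 1.3))^0.8
Numerator = H - h = 26.5 - 5.4 = 21.1 m
Denominator = H - 1.3 = 26.5 - 1.3 = 25.2 m
Ratio = 21.1 / 25.2 = 0.8373
d = 32.4 * 0.8373^0.8 = 28.1 cm

28.1


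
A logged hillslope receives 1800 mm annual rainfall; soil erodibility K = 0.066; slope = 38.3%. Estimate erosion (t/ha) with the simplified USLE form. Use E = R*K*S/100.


Formula: E = R * K * S / 100  (simplified USLE)
R * K = 1800 * 0.066 = 118.8
E = 118.8 * 38.3 / 100 = 45.5 t/ha

45.5


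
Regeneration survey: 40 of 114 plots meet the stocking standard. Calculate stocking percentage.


Formula: Stocking % = stocked plots / total plots * 100
Stocking = 40 / 114 * 100
Stocking = 0.3509 * 100 = 35.1%

35.1


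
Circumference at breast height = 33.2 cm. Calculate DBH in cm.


Formula: DBH = C / pi
DBH = 33.2 / pi
pi = 3.14159...
DBH = 10.6 cm

10.6


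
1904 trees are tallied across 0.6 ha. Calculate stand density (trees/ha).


Formula: Stand Density = N_trees / Area_ha
Density = 1904 trees / 0.6 ha
Density = 3173 trees/ha

3173


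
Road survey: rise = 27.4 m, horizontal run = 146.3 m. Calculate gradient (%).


Formula: Gradient = rise / run * 100
Gradient = 27.4 / 146.3 * 100 = 18.7%

18.7


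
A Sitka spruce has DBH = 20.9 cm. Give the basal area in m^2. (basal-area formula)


Formula: BA = pi * (DBH/2)^2 / 10000  (cm^2 to m^2)
Radius = DBH/2 = 20.9/2 = 10.45 cm
BA = pi * 10.45^2 / 10000
   = 343.0698 cm^2 / 10000
   = 0.0343 m^2

0.0343


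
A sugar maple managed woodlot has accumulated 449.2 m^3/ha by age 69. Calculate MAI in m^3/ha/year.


Formula: MAI = Total Volume / Stand Age
MAI = 449.2 m^3/ha / 69 years
MAI = 6.51 m^3/ha/year

6.51


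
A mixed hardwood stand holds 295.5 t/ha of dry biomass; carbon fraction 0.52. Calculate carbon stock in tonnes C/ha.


Formula: Carbon Stock = Biomass * Carbon Fraction
C = 295.5 t/ha * 0.52
C = 153.7 t C/ha

153.7


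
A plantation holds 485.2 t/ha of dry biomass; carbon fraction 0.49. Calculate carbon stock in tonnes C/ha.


Formula: Carbon Stock = Biomass * Carbon Fraction
C = 485.2 t/ha * 0.49
C = 237.7 t C/ha

237.7


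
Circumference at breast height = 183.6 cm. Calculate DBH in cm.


Formula: DBH = C / pi
DBH = 183.6 / pi
pi = 3.14159...
DBH = 58.4 cm

58.4


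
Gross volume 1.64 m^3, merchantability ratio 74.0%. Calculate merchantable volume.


Formula: MV = V_total * (merchantable_pct / 100)
Merchantable fraction = 74.0% / 100 = 0.74
MV = 1.64 m^3 * 0.74 = 1.214 m^3

1.214


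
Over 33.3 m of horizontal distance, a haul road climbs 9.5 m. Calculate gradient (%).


Formula: Gradient = rise / run * 100
Gradient = 9.5 / 33.3 * 100 = 28.5%

28.5


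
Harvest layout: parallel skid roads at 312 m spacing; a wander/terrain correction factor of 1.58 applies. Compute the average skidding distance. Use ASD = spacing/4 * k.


Formula: ASD = (spacing / 4) * correction
Uncorrected distance = spacing / 4 = 312 / 4 = 78 m
ASD = 78 * 1.58 = 123 m

123


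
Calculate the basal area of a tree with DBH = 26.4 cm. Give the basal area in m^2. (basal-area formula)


Formula: BA = pi * (DBH/2)^2 / 10000  (cm^2 to m^2)
Radius = DBH/2 = 26.4/2 = 13.2 cm
BA = pi * 13.2^2 / 10000
   = 547.3911 cm^2 / 10000
   = 0.0547 m^2

0.0547


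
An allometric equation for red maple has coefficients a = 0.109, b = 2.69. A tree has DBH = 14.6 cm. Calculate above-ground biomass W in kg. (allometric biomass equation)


Formula: W = a * DBH^b  (allometric power law)
DBH^b = 14.6^2.69 = 1355.5302
W = 0.109 * 1355.5302 = 147.8 kg

147.8


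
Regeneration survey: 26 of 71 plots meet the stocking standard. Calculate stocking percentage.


Formula: Stocking % = stocked plots / total plots * 100
Stocking = 26 / 71 * 100
Stocking = 0.3662 * 100 = 36.6%

36.6


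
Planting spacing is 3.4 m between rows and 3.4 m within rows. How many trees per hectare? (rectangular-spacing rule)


Formula: TPH = 10000 m^2/ha / (spacing_x * spacing_y)
Area per tree = 3.4 m * 3.4 m = 11.56 m^2
TPH = 10000 / 11.56 = 865 trees/ha

865


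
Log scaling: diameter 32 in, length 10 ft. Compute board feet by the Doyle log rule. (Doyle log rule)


Doyle: BF = (D - 4)^2 * L / 16
Adjusted diameter = 32 - 4 = 28 in
(D-4)^2 = 28^2 = 784
BF = 784 * 10 / 16 = 490 BF

490


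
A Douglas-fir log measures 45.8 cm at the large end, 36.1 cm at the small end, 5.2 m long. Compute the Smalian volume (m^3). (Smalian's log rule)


Smalian: V = (A1 + A2)/2 * L,  A = pi*(D/200)^2
A1 = pi*(45.8/200)^2 = 0.164748 m^2
A2 = pi*(36.1/200)^2 = 0.102354 m^2
V = (0.164748+0.102354)/2*5.2 = 0.6945 m^3

0.6945


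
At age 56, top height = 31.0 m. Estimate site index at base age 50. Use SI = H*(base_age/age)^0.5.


Formula: SI = H_dom * (base_age / age)^0.5
Age ratio = 50 / 56 = 0.89286
sqrt(age_ratio) = 0.94491
SI = 31.0 * 0.94491 = 29.3 m

29.3


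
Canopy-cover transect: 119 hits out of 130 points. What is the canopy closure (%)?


Formula: Canopy closure = covered points / total points * 100
Closure = 119 / 130 * 100
Closure = 0.9154 * 100 = 91.5%

91.5


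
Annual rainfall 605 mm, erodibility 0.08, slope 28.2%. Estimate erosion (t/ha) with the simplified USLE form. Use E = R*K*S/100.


Formula: E = R * K * S / 100  (simplified USLE)
R * K = 605 * 0.08 = 48.4
E = 48.4 * 28.2 / 100 = 13.65 t/ha

13.65


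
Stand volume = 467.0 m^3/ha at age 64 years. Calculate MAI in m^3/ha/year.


Formula: MAI = Total Volume / Stand Age
MAI = 467.0 m^3/ha / 64 years
MAI = 7.3 m^3/ha/year

7.3


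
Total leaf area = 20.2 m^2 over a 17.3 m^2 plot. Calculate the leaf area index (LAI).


Formula: LAI = total leaf area / ground area  (dimensionless)
LAI = 20.2 m^2 / 17.3 m^2
LAI = 1.17

1.17


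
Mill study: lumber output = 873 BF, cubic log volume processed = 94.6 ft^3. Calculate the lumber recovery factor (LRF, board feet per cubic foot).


Formula: LRF = Lumber Output (BF) / Log Input (ft^3)
LRF = 873 BF / 94.6 ft^3
LRF = 9.23 BF/ft^3

9.23


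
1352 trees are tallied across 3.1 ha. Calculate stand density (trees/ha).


Formula: Stand Density = N_trees / Area_ha
Density = 1352 trees / 3.1 ha
Density = 436 trees/ha

436


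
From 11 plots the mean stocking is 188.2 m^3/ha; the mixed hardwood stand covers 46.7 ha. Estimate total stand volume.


Formula: Total Volume = Mean Volume per ha * Total Area
Total Volume = 188.2 m^3/ha * 46.7 ha
Total Volume = 8789 m^3

8789


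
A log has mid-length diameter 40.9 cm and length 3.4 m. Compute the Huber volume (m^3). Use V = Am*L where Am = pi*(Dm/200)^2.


Huber: V = Am * L,  Am = pi*(Dm/200)^2
Am = pi*(40.9/200)^2 = 0.131382 m^2
V = 0.131382*3.4 = 0.4467 m^3

0.4467


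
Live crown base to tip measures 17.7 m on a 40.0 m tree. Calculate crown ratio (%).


Formula: Crown Ratio = (Crown Length / Total Height) * 100
CR = (17.7 m / 40.0 m) * 100
CR = 0.4425 * 100 = 44.3%

44.3


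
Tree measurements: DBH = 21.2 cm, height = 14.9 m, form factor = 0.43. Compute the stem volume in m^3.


Formula: V = pi * (DBH/200)^2 * H * ff
Radius = DBH/200 = 21.2/200 = 0.106 m
Radius^2 = 0.106^2 = 0.011236 m^2
V = pi * 0.011236 * 14.9 * 0.43
V = 0.226 m^3

0.226


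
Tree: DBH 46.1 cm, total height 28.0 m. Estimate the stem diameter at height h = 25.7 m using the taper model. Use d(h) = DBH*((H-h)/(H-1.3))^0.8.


Taper: d(h) = DBH * ((H - h) / (H - 1.3))^0.8
Numerator = H - h = 28.0 - 25.7 = 2.3 m
Denominator = H - 1.3 = 28.0 - 1.3 = 26.7 m
Ratio = 2.3 / 26.7 = 0.08614
d = 46.1 * 0.08614^0.8 = 6.5 cm

6.5


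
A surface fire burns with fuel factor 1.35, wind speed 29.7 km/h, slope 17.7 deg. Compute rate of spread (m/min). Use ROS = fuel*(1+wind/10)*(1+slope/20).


Formula: ROS = fuel * (1 + wind/10) * (1 + slope/20)
Wind factor = 1 + 29.7/10 = 3.97
Slope factor = 1 + 17.7/20 = 1.885
ROS = 1.35 * 3.97 * 1.885 = 10.1 m/min

10.1


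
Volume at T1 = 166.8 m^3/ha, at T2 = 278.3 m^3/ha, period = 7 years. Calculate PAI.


Formula: PAI = (V_T2 - V_T1) / (T2 - T1)
Volume increment = 278.3 - 166.8 = 111.5 m^3/ha
PAI = 111.5 / 7 = 15.93 m^3/ha/year

15.93


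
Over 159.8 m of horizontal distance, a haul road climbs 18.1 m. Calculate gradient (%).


Formula: Gradient = rise / run * 100
Gradient = 18.1 / 159.8 * 100 = 11.3%

11.3


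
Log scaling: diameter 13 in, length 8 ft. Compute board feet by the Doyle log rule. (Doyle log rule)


Doyle: BF = (D - 4)^2 * L / 16
Adjusted diameter = 13 - 4 = 9 in
(D-4)^2 = 9^2 = 81
BF = 81 * 8 / 16 = 41 BF

41


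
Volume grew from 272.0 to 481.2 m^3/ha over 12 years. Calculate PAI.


Formula: PAI = (V_T2 - V_T1) / (T2 - T1)
Volume increment = 481.2 - 272.0 = 209.2 m^3/ha
PAI = 209.2 / 12 = 17.43 m^3/ha/year

17.43


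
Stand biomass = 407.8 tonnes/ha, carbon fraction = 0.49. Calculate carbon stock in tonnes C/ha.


Formula: Carbon Stock = Biomass * Carbon Fraction
C = 407.8 t/ha * 0.49
C = 199.8 t C/ha

199.8


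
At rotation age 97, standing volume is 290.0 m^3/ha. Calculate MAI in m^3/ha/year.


Formula: MAI = Total Volume / Stand Age
MAI = 290.0 m^3/ha / 97 years
MAI = 2.99 m^3/ha/year

2.99


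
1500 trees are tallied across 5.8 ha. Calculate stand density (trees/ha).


Formula: Stand Density = N_trees / Area_ha
Density = 1500 trees / 5.8 ha
Density = 259 trees/ha

259


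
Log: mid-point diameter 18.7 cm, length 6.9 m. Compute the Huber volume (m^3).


Huber: V = Am * L,  Am = pi*(Dm/200)^2
Am = pi*(18.7/200)^2 = 0.027465 m^2
V = 0.027465*6.9 = 0.1895 m^3

0.1895


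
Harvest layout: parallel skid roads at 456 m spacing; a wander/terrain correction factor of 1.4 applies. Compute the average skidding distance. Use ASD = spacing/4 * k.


Formula: ASD = (spacing / 4) * correction
Uncorrected distance = spacing / 4 = 456 / 4 = 114 m
ASD = 114 * 1.4 = 160 m

160


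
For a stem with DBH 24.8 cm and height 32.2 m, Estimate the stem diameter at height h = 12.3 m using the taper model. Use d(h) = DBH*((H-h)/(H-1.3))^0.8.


Taper: d(h) = DBH * ((H - h) / (H - 1.3))^0.8
Numerator = H - h = 32.2 - 12.3 = 19.9 m
Denominator = H - 1.3 = 32.2 - 1.3 = 30.9 m
Ratio = 19.9 / 30.9 = 0.64401
d = 24.8 * 0.64401^0.8 = 17.4 cm

17.4


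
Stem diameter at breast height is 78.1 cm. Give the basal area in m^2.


Formula: BA = pi * (DBH/2)^2 / 10000  (cm^2 to m^2)
Radius = DBH/2 = 78.1/2 = 39.05 cm
BA = pi * 39.05^2 / 10000
   = 4790.6225 cm^2 / 10000
   = 0.4791 m^2

0.4791


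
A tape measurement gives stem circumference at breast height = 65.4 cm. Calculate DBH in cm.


Formula: DBH = C / pi
DBH = 65.4 / pi
pi = 3.14159...
DBH = 20.8 cm

20.8
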